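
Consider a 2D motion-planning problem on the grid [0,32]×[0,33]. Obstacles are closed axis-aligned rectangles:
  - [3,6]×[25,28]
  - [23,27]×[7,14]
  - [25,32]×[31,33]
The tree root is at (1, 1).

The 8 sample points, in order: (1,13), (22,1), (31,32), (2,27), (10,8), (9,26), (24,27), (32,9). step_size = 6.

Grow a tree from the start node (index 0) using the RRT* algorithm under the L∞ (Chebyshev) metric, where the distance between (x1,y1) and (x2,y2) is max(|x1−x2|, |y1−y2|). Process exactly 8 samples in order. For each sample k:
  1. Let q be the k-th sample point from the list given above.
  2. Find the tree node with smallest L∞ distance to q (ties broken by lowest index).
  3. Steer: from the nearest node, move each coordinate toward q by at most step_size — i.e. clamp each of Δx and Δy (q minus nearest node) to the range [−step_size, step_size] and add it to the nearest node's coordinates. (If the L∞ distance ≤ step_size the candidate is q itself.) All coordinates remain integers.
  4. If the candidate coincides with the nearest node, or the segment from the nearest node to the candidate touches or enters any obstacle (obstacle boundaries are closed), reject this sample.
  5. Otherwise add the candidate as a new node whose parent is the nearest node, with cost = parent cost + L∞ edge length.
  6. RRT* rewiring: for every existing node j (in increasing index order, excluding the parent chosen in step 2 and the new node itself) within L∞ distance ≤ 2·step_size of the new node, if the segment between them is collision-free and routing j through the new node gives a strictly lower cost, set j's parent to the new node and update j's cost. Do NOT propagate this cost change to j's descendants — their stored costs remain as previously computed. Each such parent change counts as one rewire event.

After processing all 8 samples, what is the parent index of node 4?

Parent of node 4: 3

1. q=(1,13) nearest=0 d=12 new=(1,7) → add node 1 parent=0 cost=6
2. q=(22,1) nearest=0 d=21 new=(7,1) → add node 2 parent=0 cost=6
3. q=(31,32) nearest=1 d=30 new=(7,13) → add node 3 parent=1 cost=12
4. q=(2,27) nearest=3 d=14 new=(2,19) → add node 4 parent=3 cost=18
5. q=(10,8) nearest=3 d=5 new=(10,8) → add node 5 parent=3 cost=17
6. q=(9,26) nearest=4 d=7 new=(8,25) → add node 6 parent=4 cost=24
7. q=(24,27) nearest=6 d=16 new=(14,27) → add node 7 parent=6 cost=30
8. q=(32,9) nearest=7 d=18 new=(20,21) → add node 8 parent=7 cost=36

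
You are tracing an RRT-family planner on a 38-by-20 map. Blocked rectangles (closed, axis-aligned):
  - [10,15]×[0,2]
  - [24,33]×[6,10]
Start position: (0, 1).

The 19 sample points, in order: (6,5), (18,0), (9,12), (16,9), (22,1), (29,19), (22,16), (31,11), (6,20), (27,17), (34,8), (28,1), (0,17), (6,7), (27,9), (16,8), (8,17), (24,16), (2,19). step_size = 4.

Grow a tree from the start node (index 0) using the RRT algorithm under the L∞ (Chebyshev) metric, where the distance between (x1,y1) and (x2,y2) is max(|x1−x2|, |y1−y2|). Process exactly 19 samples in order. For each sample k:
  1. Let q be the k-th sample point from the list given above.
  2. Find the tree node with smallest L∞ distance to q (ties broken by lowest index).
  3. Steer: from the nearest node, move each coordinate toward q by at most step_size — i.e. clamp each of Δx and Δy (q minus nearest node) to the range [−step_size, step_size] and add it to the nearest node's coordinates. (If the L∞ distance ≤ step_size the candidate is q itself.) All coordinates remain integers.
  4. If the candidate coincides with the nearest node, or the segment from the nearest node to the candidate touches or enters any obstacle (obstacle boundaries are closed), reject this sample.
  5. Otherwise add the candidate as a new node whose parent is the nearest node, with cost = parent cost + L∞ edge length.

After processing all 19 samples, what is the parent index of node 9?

Parent of node 9: 7

1. q=(6,5) nearest=0 d=6 new=(4,5) → add node 1 parent=0 cost=4
2. q=(18,0) nearest=1 d=14 new=(8,1) → add node 2 parent=1 cost=8
3. q=(9,12) nearest=1 d=7 new=(8,9) → add node 3 parent=1 cost=8
4. q=(16,9) nearest=2 d=8 new=(12,5) → add node 4 parent=2 cost=12
5. q=(22,1) nearest=4 d=10 new=(16,1) → blocked by [10,15]×[0,2], reject
6. q=(29,19) nearest=4 d=17 new=(16,9) → add node 5 parent=4 cost=16
7. q=(22,16) nearest=5 d=7 new=(20,13) → add node 6 parent=5 cost=20
8. q=(31,11) nearest=6 d=11 new=(24,11) → add node 7 parent=6 cost=24
9. q=(6,20) nearest=3 d=11 new=(6,13) → add node 8 parent=3 cost=12
10. q=(27,17) nearest=7 d=6 new=(27,15) → add node 9 parent=7 cost=28
11. q=(34,8) nearest=9 d=7 new=(31,11) → add node 10 parent=9 cost=32
12. q=(28,1) nearest=7 d=10 new=(28,7) → blocked by [24,33]×[6,10], reject
13. q=(0,17) nearest=8 d=6 new=(2,17) → add node 11 parent=8 cost=16
14. q=(6,7) nearest=1 d=2 new=(6,7) → add node 12 parent=1 cost=6
15. q=(27,9) nearest=7 d=3 new=(27,9) → blocked by [24,33]×[6,10], reject
16. q=(16,8) nearest=5 d=1 new=(16,8) → add node 13 parent=5 cost=17
17. q=(8,17) nearest=8 d=4 new=(8,17) → add node 14 parent=8 cost=16
18. q=(24,16) nearest=9 d=3 new=(24,16) → add node 15 parent=9 cost=31
19. q=(2,19) nearest=11 d=2 new=(2,19) → add node 16 parent=11 cost=18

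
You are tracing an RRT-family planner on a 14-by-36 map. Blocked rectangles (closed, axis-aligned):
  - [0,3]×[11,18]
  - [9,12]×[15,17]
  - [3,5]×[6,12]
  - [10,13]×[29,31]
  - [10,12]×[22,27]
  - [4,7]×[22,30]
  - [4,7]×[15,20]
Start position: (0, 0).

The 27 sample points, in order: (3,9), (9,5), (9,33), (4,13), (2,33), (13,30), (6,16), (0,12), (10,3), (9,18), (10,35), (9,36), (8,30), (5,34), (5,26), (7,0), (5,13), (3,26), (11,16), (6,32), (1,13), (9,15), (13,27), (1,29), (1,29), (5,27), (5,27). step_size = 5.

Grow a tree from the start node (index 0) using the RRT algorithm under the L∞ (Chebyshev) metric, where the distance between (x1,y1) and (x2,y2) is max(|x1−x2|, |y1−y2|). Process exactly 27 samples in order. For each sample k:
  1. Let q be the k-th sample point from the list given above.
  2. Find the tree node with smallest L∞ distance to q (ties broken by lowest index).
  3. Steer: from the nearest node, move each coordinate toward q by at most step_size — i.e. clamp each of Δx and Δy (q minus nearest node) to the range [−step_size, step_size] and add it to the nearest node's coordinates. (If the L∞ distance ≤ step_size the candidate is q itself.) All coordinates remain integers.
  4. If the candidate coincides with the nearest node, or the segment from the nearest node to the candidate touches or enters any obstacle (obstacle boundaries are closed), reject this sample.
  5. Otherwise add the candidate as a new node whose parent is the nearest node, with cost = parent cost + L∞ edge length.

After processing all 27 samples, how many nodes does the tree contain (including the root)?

1. q=(3,9) nearest=0 d=9 new=(3,5) → add node 1 parent=0 cost=5
2. q=(9,5) nearest=1 d=6 new=(8,5) → add node 2 parent=1 cost=10
3. q=(9,33) nearest=1 d=28 new=(8,10) → blocked by [3,5]×[6,12], reject
4. q=(4,13) nearest=1 d=8 new=(4,10) → blocked by [3,5]×[6,12], reject
5. q=(2,33) nearest=1 d=28 new=(2,10) → add node 3 parent=1 cost=10
6. q=(13,30) nearest=3 d=20 new=(7,15) → blocked by [0,3]×[11,18], reject
7. q=(6,16) nearest=3 d=6 new=(6,15) → blocked by [0,3]×[11,18], reject
8. q=(0,12) nearest=3 d=2 new=(0,12) → blocked by [0,3]×[11,18], reject
9. q=(10,3) nearest=2 d=2 new=(10,3) → add node 4 parent=2 cost=12
10. q=(9,18) nearest=3 d=8 new=(7,15) → blocked by [0,3]×[11,18], reject
11. q=(10,35) nearest=3 d=25 new=(7,15) → blocked by [0,3]×[11,18], reject
12. q=(9,36) nearest=3 d=26 new=(7,15) → blocked by [0,3]×[11,18], reject
13. q=(8,30) nearest=3 d=20 new=(7,15) → blocked by [0,3]×[11,18], reject
14. q=(5,34) nearest=3 d=24 new=(5,15) → blocked by [0,3]×[11,18], reject
15. q=(5,26) nearest=3 d=16 new=(5,15) → blocked by [0,3]×[11,18], reject
16. q=(7,0) nearest=4 d=3 new=(7,0) → add node 5 parent=4 cost=15
17. q=(5,13) nearest=3 d=3 new=(5,13) → blocked by [0,3]×[11,18], reject
18. q=(3,26) nearest=3 d=16 new=(3,15) → blocked by [0,3]×[11,18], reject
19. q=(11,16) nearest=3 d=9 new=(7,15) → blocked by [0,3]×[11,18], reject
20. q=(6,32) nearest=3 d=22 new=(6,15) → blocked by [0,3]×[11,18], reject
21. q=(1,13) nearest=3 d=3 new=(1,13) → blocked by [0,3]×[11,18], reject
22. q=(9,15) nearest=3 d=7 new=(7,15) → blocked by [0,3]×[11,18], reject
23. q=(13,27) nearest=3 d=17 new=(7,15) → blocked by [0,3]×[11,18], reject
24. q=(1,29) nearest=3 d=19 new=(1,15) → blocked by [0,3]×[11,18], reject
25. q=(1,29) nearest=3 d=19 new=(1,15) → blocked by [0,3]×[11,18], reject
26. q=(5,27) nearest=3 d=17 new=(5,15) → blocked by [0,3]×[11,18], reject
27. q=(5,27) nearest=3 d=17 new=(5,15) → blocked by [0,3]×[11,18], reject

Node count: 6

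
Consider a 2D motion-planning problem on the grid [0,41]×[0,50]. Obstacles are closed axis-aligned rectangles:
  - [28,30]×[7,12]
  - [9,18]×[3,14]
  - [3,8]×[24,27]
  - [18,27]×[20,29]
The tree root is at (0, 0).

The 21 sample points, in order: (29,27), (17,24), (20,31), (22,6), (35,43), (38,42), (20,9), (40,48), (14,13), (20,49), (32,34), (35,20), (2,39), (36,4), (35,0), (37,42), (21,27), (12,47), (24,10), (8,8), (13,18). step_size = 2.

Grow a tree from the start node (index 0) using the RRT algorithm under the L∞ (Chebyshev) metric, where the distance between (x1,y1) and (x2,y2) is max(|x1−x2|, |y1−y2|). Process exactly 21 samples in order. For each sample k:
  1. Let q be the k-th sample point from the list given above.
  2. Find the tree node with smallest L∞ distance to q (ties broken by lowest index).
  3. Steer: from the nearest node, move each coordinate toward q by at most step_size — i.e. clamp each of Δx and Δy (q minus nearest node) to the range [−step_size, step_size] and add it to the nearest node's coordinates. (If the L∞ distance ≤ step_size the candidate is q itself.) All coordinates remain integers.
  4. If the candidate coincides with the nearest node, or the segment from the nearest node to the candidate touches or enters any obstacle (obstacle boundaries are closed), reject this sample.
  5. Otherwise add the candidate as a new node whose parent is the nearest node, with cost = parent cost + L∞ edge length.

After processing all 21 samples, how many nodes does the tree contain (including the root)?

Node count: 8

1. q=(29,27) nearest=0 d=29 new=(2,2) → add node 1 parent=0 cost=2
2. q=(17,24) nearest=1 d=22 new=(4,4) → add node 2 parent=1 cost=4
3. q=(20,31) nearest=2 d=27 new=(6,6) → add node 3 parent=2 cost=6
4. q=(22,6) nearest=3 d=16 new=(8,6) → add node 4 parent=3 cost=8
5. q=(35,43) nearest=3 d=37 new=(8,8) → add node 5 parent=3 cost=8
6. q=(38,42) nearest=5 d=34 new=(10,10) → blocked by [9,18]×[3,14], reject
7. q=(20,9) nearest=4 d=12 new=(10,8) → blocked by [9,18]×[3,14], reject
8. q=(40,48) nearest=5 d=40 new=(10,10) → blocked by [9,18]×[3,14], reject
9. q=(14,13) nearest=5 d=6 new=(10,10) → blocked by [9,18]×[3,14], reject
10. q=(20,49) nearest=5 d=41 new=(10,10) → blocked by [9,18]×[3,14], reject
11. q=(32,34) nearest=5 d=26 new=(10,10) → blocked by [9,18]×[3,14], reject
12. q=(35,20) nearest=4 d=27 new=(10,8) → blocked by [9,18]×[3,14], reject
13. q=(2,39) nearest=5 d=31 new=(6,10) → add node 6 parent=5 cost=10
14. q=(36,4) nearest=4 d=28 new=(10,4) → blocked by [9,18]×[3,14], reject
15. q=(35,0) nearest=4 d=27 new=(10,4) → blocked by [9,18]×[3,14], reject
16. q=(37,42) nearest=6 d=32 new=(8,12) → add node 7 parent=6 cost=12
17. q=(21,27) nearest=7 d=15 new=(10,14) → blocked by [9,18]×[3,14], reject
18. q=(12,47) nearest=7 d=35 new=(10,14) → blocked by [9,18]×[3,14], reject
19. q=(24,10) nearest=4 d=16 new=(10,8) → blocked by [9,18]×[3,14], reject
20. q=(8,8) nearest=5 d=0 → coincident, reject
21. q=(13,18) nearest=7 d=6 new=(10,14) → blocked by [9,18]×[3,14], reject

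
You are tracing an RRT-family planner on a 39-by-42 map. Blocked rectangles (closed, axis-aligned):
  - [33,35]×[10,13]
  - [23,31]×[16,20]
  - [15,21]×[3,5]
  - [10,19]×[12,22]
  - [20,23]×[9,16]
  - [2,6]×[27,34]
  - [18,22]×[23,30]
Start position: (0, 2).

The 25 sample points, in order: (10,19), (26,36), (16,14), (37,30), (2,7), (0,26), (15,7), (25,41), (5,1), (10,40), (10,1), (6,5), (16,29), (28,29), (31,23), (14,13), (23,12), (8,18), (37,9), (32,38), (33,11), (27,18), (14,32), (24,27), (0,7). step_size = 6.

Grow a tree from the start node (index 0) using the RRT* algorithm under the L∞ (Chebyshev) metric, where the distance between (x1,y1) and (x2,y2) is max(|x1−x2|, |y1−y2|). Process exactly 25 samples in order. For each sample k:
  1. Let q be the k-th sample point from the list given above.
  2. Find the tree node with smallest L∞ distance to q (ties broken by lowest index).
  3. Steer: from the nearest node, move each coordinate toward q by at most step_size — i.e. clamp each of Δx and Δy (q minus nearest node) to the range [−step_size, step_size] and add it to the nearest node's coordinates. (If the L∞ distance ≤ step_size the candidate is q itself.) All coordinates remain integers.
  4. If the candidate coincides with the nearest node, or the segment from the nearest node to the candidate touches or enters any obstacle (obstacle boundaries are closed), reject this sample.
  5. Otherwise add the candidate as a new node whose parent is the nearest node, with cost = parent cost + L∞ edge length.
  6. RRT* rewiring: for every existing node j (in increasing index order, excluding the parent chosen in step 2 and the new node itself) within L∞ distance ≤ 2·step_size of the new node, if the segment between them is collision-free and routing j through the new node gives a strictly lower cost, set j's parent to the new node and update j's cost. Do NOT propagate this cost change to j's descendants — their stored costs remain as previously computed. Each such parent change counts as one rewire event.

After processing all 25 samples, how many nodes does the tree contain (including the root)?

Node count: 15

1. q=(10,19) nearest=0 d=17 new=(6,8) → add node 1 parent=0 cost=6
2. q=(26,36) nearest=1 d=28 new=(12,14) → blocked by [10,19]×[12,22], reject
3. q=(16,14) nearest=1 d=10 new=(12,14) → blocked by [10,19]×[12,22], reject
4. q=(37,30) nearest=1 d=31 new=(12,14) → blocked by [10,19]×[12,22], reject
5. q=(2,7) nearest=1 d=4 new=(2,7) → add node 2 parent=1 cost=10
6. q=(0,26) nearest=1 d=18 new=(0,14) → add node 3 parent=1 cost=12
7. q=(15,7) nearest=1 d=9 new=(12,7) → add node 4 parent=1 cost=12
8. q=(25,41) nearest=3 d=27 new=(6,20) → add node 5 parent=3 cost=18
9. q=(5,1) nearest=0 d=5 new=(5,1) → add node 6 parent=0 cost=5
10. q=(10,40) nearest=5 d=20 new=(10,26) → add node 7 parent=5 cost=24
11. q=(10,1) nearest=6 d=5 new=(10,1) → add node 8 parent=6 cost=10
12. q=(6,5) nearest=1 d=3 new=(6,5) → add node 9 parent=1 cost=9
13. q=(16,29) nearest=7 d=6 new=(16,29) → add node 10 parent=7 cost=30
14. q=(28,29) nearest=10 d=12 new=(22,29) → blocked by [18,22]×[23,30], reject
15. q=(31,23) nearest=10 d=15 new=(22,23) → blocked by [18,22]×[23,30], reject
16. q=(14,13) nearest=4 d=6 new=(14,13) → blocked by [10,19]×[12,22], reject
17. q=(23,12) nearest=4 d=11 new=(18,12) → blocked by [10,19]×[12,22], reject
18. q=(8,18) nearest=5 d=2 new=(8,18) → add node 11 parent=5 cost=20
19. q=(37,9) nearest=10 d=21 new=(22,23) → blocked by [18,22]×[23,30], reject
20. q=(32,38) nearest=10 d=16 new=(22,35) → add node 12 parent=10 cost=36
21. q=(33,11) nearest=10 d=18 new=(22,23) → blocked by [18,22]×[23,30], reject
22. q=(27,18) nearest=10 d=11 new=(22,23) → blocked by [18,22]×[23,30], reject
23. q=(14,32) nearest=10 d=3 new=(14,32) → add node 13 parent=10 cost=33
24. q=(24,27) nearest=10 d=8 new=(22,27) → blocked by [18,22]×[23,30], reject
25. q=(0,7) nearest=2 d=2 new=(0,7) → add node 14 parent=2 cost=12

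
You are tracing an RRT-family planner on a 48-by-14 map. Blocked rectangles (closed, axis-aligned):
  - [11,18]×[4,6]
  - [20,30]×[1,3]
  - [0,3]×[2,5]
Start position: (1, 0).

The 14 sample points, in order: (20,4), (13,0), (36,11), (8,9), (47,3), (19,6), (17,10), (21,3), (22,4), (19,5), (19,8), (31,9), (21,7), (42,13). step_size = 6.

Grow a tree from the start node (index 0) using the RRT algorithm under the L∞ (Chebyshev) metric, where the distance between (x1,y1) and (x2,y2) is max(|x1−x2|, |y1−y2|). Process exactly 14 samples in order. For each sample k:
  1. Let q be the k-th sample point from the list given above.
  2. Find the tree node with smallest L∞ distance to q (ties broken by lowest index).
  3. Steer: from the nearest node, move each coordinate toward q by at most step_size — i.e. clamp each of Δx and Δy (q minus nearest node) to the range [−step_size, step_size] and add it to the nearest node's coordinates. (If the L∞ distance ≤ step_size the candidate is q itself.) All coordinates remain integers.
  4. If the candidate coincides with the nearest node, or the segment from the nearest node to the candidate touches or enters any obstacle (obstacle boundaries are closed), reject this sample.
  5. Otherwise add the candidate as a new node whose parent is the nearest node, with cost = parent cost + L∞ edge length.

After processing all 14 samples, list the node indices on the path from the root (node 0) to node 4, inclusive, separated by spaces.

Path: 0 1 2 4

1. q=(20,4) nearest=0 d=19 new=(7,4) → add node 1 parent=0 cost=6
2. q=(13,0) nearest=1 d=6 new=(13,0) → add node 2 parent=1 cost=12
3. q=(36,11) nearest=2 d=23 new=(19,6) → blocked by [11,18]×[4,6], reject
4. q=(8,9) nearest=1 d=5 new=(8,9) → add node 3 parent=1 cost=11
5. q=(47,3) nearest=2 d=34 new=(19,3) → add node 4 parent=2 cost=18
6. q=(19,6) nearest=4 d=3 new=(19,6) → add node 5 parent=4 cost=21
7. q=(17,10) nearest=5 d=4 new=(17,10) → add node 6 parent=5 cost=25
8. q=(21,3) nearest=4 d=2 new=(21,3) → blocked by [20,30]×[1,3], reject
9. q=(22,4) nearest=4 d=3 new=(22,4) → add node 7 parent=4 cost=21
10. q=(19,5) nearest=5 d=1 new=(19,5) → add node 8 parent=5 cost=22
11. q=(19,8) nearest=5 d=2 new=(19,8) → add node 9 parent=5 cost=23
12. q=(31,9) nearest=7 d=9 new=(28,9) → add node 10 parent=7 cost=27
13. q=(21,7) nearest=5 d=2 new=(21,7) → add node 11 parent=5 cost=23
14. q=(42,13) nearest=10 d=14 new=(34,13) → add node 12 parent=10 cost=33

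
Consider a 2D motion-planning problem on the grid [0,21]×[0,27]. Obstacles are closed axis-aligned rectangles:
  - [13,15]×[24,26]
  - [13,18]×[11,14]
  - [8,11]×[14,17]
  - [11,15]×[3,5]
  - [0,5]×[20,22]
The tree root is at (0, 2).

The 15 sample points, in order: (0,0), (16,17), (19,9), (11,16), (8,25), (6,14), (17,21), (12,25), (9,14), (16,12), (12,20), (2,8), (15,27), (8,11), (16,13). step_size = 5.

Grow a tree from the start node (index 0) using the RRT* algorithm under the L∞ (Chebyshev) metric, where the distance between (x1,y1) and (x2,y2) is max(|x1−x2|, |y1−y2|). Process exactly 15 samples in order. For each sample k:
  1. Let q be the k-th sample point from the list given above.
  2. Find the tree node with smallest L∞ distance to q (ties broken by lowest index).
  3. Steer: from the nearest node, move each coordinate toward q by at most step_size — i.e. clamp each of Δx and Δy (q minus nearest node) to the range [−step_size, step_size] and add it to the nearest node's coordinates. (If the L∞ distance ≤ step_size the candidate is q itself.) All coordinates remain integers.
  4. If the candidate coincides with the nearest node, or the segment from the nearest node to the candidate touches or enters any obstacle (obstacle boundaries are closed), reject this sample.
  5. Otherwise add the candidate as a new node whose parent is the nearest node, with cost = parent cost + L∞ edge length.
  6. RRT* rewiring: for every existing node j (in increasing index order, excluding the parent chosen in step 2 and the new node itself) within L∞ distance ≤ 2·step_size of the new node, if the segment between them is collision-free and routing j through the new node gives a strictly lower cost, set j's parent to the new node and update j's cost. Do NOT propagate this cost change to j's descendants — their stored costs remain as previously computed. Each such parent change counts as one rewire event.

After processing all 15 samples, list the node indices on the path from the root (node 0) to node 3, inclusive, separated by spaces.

1. q=(0,0) nearest=0 d=2 new=(0,0) → add node 1 parent=0 cost=2
2. q=(16,17) nearest=0 d=16 new=(5,7) → add node 2 parent=0 cost=5
3. q=(19,9) nearest=2 d=14 new=(10,9) → add node 3 parent=2 cost=10
4. q=(11,16) nearest=3 d=7 new=(11,14) → blocked by [8,11]×[14,17], reject
5. q=(8,25) nearest=3 d=16 new=(8,14) → blocked by [8,11]×[14,17], reject
6. q=(6,14) nearest=3 d=5 new=(6,14) → add node 4 parent=3 cost=15
7. q=(17,21) nearest=4 d=11 new=(11,19) → blocked by [8,11]×[14,17], reject
8. q=(12,25) nearest=4 d=11 new=(11,19) → blocked by [8,11]×[14,17], reject
9. q=(9,14) nearest=4 d=3 new=(9,14) → blocked by [8,11]×[14,17], reject
10. q=(16,12) nearest=3 d=6 new=(15,12) → blocked by [13,18]×[11,14], reject
11. q=(12,20) nearest=4 d=6 new=(11,19) → blocked by [8,11]×[14,17], reject
12. q=(2,8) nearest=2 d=3 new=(2,8) → add node 5 parent=2 cost=8; rewire 4→5 (14<15)
13. q=(15,27) nearest=4 d=13 new=(11,19) → blocked by [8,11]×[14,17], reject
14. q=(8,11) nearest=3 d=2 new=(8,11) → add node 6 parent=3 cost=12
15. q=(16,13) nearest=3 d=6 new=(15,13) → blocked by [13,18]×[11,14], reject

Path: 0 2 3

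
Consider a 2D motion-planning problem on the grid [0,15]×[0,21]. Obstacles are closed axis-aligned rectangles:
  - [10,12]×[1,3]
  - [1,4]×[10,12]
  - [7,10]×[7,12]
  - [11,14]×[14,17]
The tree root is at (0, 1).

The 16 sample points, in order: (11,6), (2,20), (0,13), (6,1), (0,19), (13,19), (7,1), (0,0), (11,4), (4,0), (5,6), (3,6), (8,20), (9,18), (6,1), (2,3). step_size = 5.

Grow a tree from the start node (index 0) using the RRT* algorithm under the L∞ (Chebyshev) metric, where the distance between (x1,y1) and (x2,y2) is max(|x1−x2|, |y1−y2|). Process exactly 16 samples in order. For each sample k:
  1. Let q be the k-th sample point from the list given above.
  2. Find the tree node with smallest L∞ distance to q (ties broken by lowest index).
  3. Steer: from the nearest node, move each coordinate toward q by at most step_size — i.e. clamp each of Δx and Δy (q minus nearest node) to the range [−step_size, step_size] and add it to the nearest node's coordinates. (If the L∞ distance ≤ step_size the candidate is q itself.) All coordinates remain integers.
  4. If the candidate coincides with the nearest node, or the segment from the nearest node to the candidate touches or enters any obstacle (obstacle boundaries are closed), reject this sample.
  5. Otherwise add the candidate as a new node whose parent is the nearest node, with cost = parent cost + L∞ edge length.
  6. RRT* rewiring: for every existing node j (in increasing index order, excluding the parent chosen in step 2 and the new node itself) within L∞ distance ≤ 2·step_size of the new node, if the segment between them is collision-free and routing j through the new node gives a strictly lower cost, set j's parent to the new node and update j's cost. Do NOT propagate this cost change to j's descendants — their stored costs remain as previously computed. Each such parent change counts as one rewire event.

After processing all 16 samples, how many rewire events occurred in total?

1. q=(11,6) nearest=0 d=11 new=(5,6) → add node 1 parent=0 cost=5
2. q=(2,20) nearest=1 d=14 new=(2,11) → blocked by [1,4]×[10,12], reject
3. q=(0,13) nearest=1 d=7 new=(0,11) → blocked by [1,4]×[10,12], reject
4. q=(6,1) nearest=1 d=5 new=(6,1) → add node 2 parent=1 cost=10
5. q=(0,19) nearest=1 d=13 new=(0,11) → blocked by [1,4]×[10,12], reject
6. q=(13,19) nearest=1 d=13 new=(10,11) → blocked by [7,10]×[7,12], reject
7. q=(7,1) nearest=2 d=1 new=(7,1) → add node 3 parent=2 cost=11
8. q=(0,0) nearest=0 d=1 new=(0,0) → add node 4 parent=0 cost=1; rewire 2→4 (7<10); rewire 3→4 (8<11)
9. q=(11,4) nearest=3 d=4 new=(11,4) → add node 5 parent=3 cost=12
10. q=(4,0) nearest=2 d=2 new=(4,0) → add node 6 parent=2 cost=9
11. q=(5,6) nearest=1 d=0 → coincident, reject
12. q=(3,6) nearest=1 d=2 new=(3,6) → add node 7 parent=1 cost=7
13. q=(8,20) nearest=1 d=14 new=(8,11) → blocked by [7,10]×[7,12], reject
14. q=(9,18) nearest=1 d=12 new=(9,11) → blocked by [7,10]×[7,12], reject
15. q=(6,1) nearest=2 d=0 → coincident, reject
16. q=(2,3) nearest=0 d=2 new=(2,3) → add node 8 parent=0 cost=2; rewire 2→8 (6<7); rewire 3→8 (7<8); rewire 5→8 (11<12); rewire 6→8 (5<9); rewire 7→8 (5<7)

Rewire events: 7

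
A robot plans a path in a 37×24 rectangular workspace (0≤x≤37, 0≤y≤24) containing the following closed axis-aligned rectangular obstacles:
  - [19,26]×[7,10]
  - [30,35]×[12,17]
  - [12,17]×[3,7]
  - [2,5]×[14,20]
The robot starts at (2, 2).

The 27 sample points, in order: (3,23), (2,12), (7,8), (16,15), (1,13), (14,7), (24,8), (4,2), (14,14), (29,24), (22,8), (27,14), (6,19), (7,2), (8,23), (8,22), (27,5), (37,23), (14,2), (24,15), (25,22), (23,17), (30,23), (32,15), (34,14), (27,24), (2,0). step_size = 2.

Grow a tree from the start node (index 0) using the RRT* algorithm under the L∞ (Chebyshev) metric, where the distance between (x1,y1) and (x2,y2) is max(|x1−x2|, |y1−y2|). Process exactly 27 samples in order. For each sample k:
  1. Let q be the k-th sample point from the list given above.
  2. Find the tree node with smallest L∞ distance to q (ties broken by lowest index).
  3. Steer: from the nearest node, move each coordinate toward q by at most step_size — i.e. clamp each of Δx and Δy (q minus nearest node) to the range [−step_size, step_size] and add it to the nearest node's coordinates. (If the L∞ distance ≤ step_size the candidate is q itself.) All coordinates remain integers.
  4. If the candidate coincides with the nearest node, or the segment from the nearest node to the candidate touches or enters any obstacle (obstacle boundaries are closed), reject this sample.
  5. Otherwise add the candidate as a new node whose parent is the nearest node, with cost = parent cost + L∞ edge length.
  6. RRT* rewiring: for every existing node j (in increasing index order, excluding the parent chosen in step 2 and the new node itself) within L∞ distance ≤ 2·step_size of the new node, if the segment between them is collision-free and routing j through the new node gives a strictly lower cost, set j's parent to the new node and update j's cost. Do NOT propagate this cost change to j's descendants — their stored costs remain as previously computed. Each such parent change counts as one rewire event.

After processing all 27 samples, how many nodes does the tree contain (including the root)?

1. q=(3,23) nearest=0 d=21 new=(3,4) → add node 1 parent=0 cost=2
2. q=(2,12) nearest=1 d=8 new=(2,6) → add node 2 parent=1 cost=4
3. q=(7,8) nearest=1 d=4 new=(5,6) → add node 3 parent=1 cost=4
4. q=(16,15) nearest=3 d=11 new=(7,8) → add node 4 parent=3 cost=6
5. q=(1,13) nearest=4 d=6 new=(5,10) → add node 5 parent=4 cost=8
6. q=(14,7) nearest=4 d=7 new=(9,7) → add node 6 parent=4 cost=8
7. q=(24,8) nearest=6 d=15 new=(11,8) → add node 7 parent=6 cost=10
8. q=(4,2) nearest=0 d=2 new=(4,2) → add node 8 parent=0 cost=2
9. q=(14,14) nearest=7 d=6 new=(13,10) → add node 9 parent=7 cost=12
10. q=(29,24) nearest=9 d=16 new=(15,12) → add node 10 parent=9 cost=14
11. q=(22,8) nearest=10 d=7 new=(17,10) → add node 11 parent=10 cost=16
12. q=(27,14) nearest=11 d=10 new=(19,12) → add node 12 parent=11 cost=18
13. q=(6,19) nearest=5 d=9 new=(6,12) → add node 13 parent=5 cost=10
14. q=(7,2) nearest=8 d=3 new=(6,2) → add node 14 parent=8 cost=4
15. q=(8,23) nearest=10 d=11 new=(13,14) → add node 15 parent=10 cost=16
16. q=(8,22) nearest=15 d=8 new=(11,16) → add node 16 parent=15 cost=18
17. q=(27,5) nearest=12 d=8 new=(21,10) → blocked by [19,26]×[7,10], reject
18. q=(37,23) nearest=12 d=18 new=(21,14) → add node 17 parent=12 cost=20
19. q=(14,2) nearest=6 d=5 new=(11,5) → add node 18 parent=6 cost=10
20. q=(24,15) nearest=17 d=3 new=(23,15) → add node 19 parent=17 cost=22
21. q=(25,22) nearest=19 d=7 new=(25,17) → add node 20 parent=19 cost=24
22. q=(23,17) nearest=19 d=2 new=(23,17) → add node 21 parent=19 cost=24
23. q=(30,23) nearest=20 d=6 new=(27,19) → add node 22 parent=20 cost=26
24. q=(32,15) nearest=22 d=5 new=(29,17) → add node 23 parent=22 cost=28
25. q=(34,14) nearest=23 d=5 new=(31,15) → blocked by [30,35]×[12,17], reject
26. q=(27,24) nearest=22 d=5 new=(27,21) → add node 24 parent=22 cost=28
27. q=(2,0) nearest=0 d=2 new=(2,0) → add node 25 parent=0 cost=2

Node count: 26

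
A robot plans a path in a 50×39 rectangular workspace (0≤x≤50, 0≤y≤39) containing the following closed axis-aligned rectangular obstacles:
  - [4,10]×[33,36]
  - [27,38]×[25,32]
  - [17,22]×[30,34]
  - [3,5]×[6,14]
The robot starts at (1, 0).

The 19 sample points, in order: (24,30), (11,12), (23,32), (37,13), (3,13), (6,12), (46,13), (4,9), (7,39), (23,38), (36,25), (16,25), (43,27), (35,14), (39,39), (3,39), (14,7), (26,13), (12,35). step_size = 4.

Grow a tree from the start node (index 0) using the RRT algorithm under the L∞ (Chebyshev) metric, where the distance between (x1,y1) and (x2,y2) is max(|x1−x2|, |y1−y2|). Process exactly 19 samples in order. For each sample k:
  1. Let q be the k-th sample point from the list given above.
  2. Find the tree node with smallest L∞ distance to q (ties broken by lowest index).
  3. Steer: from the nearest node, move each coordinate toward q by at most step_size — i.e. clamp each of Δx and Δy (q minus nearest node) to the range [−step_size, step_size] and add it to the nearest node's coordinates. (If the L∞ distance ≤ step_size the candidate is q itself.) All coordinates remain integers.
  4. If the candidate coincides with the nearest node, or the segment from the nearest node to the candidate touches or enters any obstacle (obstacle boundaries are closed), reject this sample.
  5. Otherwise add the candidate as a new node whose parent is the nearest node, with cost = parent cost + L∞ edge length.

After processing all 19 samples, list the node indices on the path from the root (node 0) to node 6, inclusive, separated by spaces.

Path: 0 1 2 3 4 6

1. q=(24,30) nearest=0 d=30 new=(5,4) → add node 1 parent=0 cost=4
2. q=(11,12) nearest=1 d=8 new=(9,8) → add node 2 parent=1 cost=8
3. q=(23,32) nearest=2 d=24 new=(13,12) → add node 3 parent=2 cost=12
4. q=(37,13) nearest=3 d=24 new=(17,13) → add node 4 parent=3 cost=16
5. q=(3,13) nearest=2 d=6 new=(5,12) → blocked by [3,5]×[6,14], reject
6. q=(6,12) nearest=2 d=4 new=(6,12) → add node 5 parent=2 cost=12
7. q=(46,13) nearest=4 d=29 new=(21,13) → add node 6 parent=4 cost=20
8. q=(4,9) nearest=5 d=3 new=(4,9) → blocked by [3,5]×[6,14], reject
9. q=(7,39) nearest=4 d=26 new=(13,17) → add node 7 parent=4 cost=20
10. q=(23,38) nearest=7 d=21 new=(17,21) → add node 8 parent=7 cost=24
11. q=(36,25) nearest=6 d=15 new=(25,17) → add node 9 parent=6 cost=24
12. q=(16,25) nearest=8 d=4 new=(16,25) → add node 10 parent=8 cost=28
13. q=(43,27) nearest=9 d=18 new=(29,21) → add node 11 parent=9 cost=28
14. q=(35,14) nearest=11 d=7 new=(33,17) → add node 12 parent=11 cost=32
15. q=(39,39) nearest=11 d=18 new=(33,25) → blocked by [27,38]×[25,32], reject
16. q=(3,39) nearest=10 d=14 new=(12,29) → add node 13 parent=10 cost=32
17. q=(14,7) nearest=2 d=5 new=(13,7) → add node 14 parent=2 cost=12
18. q=(26,13) nearest=9 d=4 new=(26,13) → add node 15 parent=9 cost=28
19. q=(12,35) nearest=13 d=6 new=(12,33) → add node 16 parent=13 cost=36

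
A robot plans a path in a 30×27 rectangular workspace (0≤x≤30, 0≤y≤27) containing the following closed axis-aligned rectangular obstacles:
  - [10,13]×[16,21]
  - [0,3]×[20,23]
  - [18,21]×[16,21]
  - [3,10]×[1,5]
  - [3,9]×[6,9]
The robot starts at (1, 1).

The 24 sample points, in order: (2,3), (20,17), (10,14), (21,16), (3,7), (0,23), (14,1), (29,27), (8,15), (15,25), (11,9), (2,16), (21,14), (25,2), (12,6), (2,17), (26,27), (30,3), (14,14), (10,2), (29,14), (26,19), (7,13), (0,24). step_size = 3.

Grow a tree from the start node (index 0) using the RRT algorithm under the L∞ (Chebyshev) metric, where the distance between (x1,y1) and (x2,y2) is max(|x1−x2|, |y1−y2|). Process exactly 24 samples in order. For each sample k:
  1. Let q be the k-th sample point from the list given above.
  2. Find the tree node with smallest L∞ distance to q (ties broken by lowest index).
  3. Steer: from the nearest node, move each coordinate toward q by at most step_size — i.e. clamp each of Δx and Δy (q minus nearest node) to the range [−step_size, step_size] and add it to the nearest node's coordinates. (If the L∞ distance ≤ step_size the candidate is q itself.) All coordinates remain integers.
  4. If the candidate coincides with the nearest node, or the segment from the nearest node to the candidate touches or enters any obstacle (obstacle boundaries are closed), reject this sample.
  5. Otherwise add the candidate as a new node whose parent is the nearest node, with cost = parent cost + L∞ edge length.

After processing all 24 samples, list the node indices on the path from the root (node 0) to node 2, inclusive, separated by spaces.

1. q=(2,3) nearest=0 d=2 new=(2,3) → add node 1 parent=0 cost=2
2. q=(20,17) nearest=1 d=18 new=(5,6) → blocked by [3,10]×[1,5], reject
3. q=(10,14) nearest=1 d=11 new=(5,6) → blocked by [3,10]×[1,5], reject
4. q=(21,16) nearest=1 d=19 new=(5,6) → blocked by [3,10]×[1,5], reject
5. q=(3,7) nearest=1 d=4 new=(3,6) → blocked by [3,9]×[6,9], reject
6. q=(0,23) nearest=1 d=20 new=(0,6) → add node 2 parent=1 cost=5
7. q=(14,1) nearest=1 d=12 new=(5,1) → blocked by [3,10]×[1,5], reject
8. q=(29,27) nearest=1 d=27 new=(5,6) → blocked by [3,10]×[1,5], reject
9. q=(8,15) nearest=2 d=9 new=(3,9) → blocked by [3,9]×[6,9], reject
10. q=(15,25) nearest=2 d=19 new=(3,9) → blocked by [3,9]×[6,9], reject
11. q=(11,9) nearest=1 d=9 new=(5,6) → blocked by [3,10]×[1,5], reject
12. q=(2,16) nearest=2 d=10 new=(2,9) → add node 3 parent=2 cost=8
13. q=(21,14) nearest=1 d=19 new=(5,6) → blocked by [3,10]×[1,5], reject
14. q=(25,2) nearest=1 d=23 new=(5,2) → blocked by [3,10]×[1,5], reject
15. q=(12,6) nearest=1 d=10 new=(5,6) → blocked by [3,10]×[1,5], reject
16. q=(2,17) nearest=3 d=8 new=(2,12) → add node 4 parent=3 cost=11
17. q=(26,27) nearest=1 d=24 new=(5,6) → blocked by [3,10]×[1,5], reject
18. q=(30,3) nearest=1 d=28 new=(5,3) → blocked by [3,10]×[1,5], reject
19. q=(14,14) nearest=1 d=12 new=(5,6) → blocked by [3,10]×[1,5], reject
20. q=(10,2) nearest=1 d=8 new=(5,2) → blocked by [3,10]×[1,5], reject
21. q=(29,14) nearest=1 d=27 new=(5,6) → blocked by [3,10]×[1,5], reject
22. q=(26,19) nearest=1 d=24 new=(5,6) → blocked by [3,10]×[1,5], reject
23. q=(7,13) nearest=3 d=5 new=(5,12) → add node 5 parent=3 cost=11
24. q=(0,24) nearest=4 d=12 new=(0,15) → add node 6 parent=4 cost=14

Path: 0 1 2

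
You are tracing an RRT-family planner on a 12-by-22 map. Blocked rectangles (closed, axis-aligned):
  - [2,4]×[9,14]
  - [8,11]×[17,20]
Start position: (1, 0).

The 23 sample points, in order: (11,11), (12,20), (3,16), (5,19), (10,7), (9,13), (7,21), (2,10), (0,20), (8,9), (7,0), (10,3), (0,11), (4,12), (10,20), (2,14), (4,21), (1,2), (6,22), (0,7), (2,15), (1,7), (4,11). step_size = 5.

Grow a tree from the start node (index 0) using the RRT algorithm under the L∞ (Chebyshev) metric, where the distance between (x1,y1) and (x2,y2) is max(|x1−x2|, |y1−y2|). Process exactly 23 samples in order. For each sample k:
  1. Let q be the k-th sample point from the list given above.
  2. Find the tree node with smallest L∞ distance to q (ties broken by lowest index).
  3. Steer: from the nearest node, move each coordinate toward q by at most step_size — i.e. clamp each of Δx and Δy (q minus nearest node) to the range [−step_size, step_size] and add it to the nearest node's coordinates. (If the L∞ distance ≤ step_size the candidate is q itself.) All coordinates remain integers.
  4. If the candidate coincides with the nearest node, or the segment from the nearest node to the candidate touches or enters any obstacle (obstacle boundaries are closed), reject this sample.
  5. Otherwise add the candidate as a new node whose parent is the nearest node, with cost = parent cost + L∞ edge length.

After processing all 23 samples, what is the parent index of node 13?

1. q=(11,11) nearest=0 d=11 new=(6,5) → add node 1 parent=0 cost=5
2. q=(12,20) nearest=1 d=15 new=(11,10) → add node 2 parent=1 cost=10
3. q=(3,16) nearest=2 d=8 new=(6,15) → add node 3 parent=2 cost=15
4. q=(5,19) nearest=3 d=4 new=(5,19) → add node 4 parent=3 cost=19
5. q=(10,7) nearest=2 d=3 new=(10,7) → add node 5 parent=2 cost=13
6. q=(9,13) nearest=2 d=3 new=(9,13) → add node 6 parent=2 cost=13
7. q=(7,21) nearest=4 d=2 new=(7,21) → add node 7 parent=4 cost=21
8. q=(2,10) nearest=1 d=5 new=(2,10) → blocked by [2,4]×[9,14], reject
9. q=(0,20) nearest=4 d=5 new=(0,20) → add node 8 parent=4 cost=24
10. q=(8,9) nearest=5 d=2 new=(8,9) → add node 9 parent=5 cost=15
11. q=(7,0) nearest=1 d=5 new=(7,0) → add node 10 parent=1 cost=10
12. q=(10,3) nearest=10 d=3 new=(10,3) → add node 11 parent=10 cost=13
13. q=(0,11) nearest=1 d=6 new=(1,10) → blocked by [2,4]×[9,14], reject
14. q=(4,12) nearest=3 d=3 new=(4,12) → blocked by [2,4]×[9,14], reject
15. q=(10,20) nearest=7 d=3 new=(10,20) → blocked by [8,11]×[17,20], reject
16. q=(2,14) nearest=3 d=4 new=(2,14) → blocked by [2,4]×[9,14], reject
17. q=(4,21) nearest=4 d=2 new=(4,21) → add node 12 parent=4 cost=21
18. q=(1,2) nearest=0 d=2 new=(1,2) → add node 13 parent=0 cost=2
19. q=(6,22) nearest=7 d=1 new=(6,22) → add node 14 parent=7 cost=22
20. q=(0,7) nearest=13 d=5 new=(0,7) → add node 15 parent=13 cost=7
21. q=(2,15) nearest=3 d=4 new=(2,15) → add node 16 parent=3 cost=19
22. q=(1,7) nearest=15 d=1 new=(1,7) → add node 17 parent=15 cost=8
23. q=(4,11) nearest=3 d=4 new=(4,11) → blocked by [2,4]×[9,14], reject

Parent of node 13: 0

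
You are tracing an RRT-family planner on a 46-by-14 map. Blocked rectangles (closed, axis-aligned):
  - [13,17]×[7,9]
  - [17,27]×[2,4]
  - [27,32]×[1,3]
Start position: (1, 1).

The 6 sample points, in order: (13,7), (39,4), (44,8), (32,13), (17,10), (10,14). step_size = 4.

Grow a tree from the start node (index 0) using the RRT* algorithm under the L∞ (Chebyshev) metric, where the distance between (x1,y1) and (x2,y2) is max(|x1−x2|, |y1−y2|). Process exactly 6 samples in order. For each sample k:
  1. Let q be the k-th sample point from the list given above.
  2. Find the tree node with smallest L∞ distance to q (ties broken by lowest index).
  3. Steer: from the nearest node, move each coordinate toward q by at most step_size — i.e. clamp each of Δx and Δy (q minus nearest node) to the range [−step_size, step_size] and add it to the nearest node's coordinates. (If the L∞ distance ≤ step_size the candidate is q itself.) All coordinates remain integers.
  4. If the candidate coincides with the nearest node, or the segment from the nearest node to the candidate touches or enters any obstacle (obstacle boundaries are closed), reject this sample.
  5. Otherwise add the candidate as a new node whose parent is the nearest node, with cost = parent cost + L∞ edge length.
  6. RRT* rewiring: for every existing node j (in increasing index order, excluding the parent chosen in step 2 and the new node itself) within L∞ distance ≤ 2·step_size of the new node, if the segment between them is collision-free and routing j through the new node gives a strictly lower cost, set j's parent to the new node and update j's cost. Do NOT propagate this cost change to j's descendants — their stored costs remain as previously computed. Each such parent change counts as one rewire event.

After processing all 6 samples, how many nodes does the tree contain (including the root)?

Node count: 4

1. q=(13,7) nearest=0 d=12 new=(5,5) → add node 1 parent=0 cost=4
2. q=(39,4) nearest=1 d=34 new=(9,4) → add node 2 parent=1 cost=8
3. q=(44,8) nearest=2 d=35 new=(13,8) → blocked by [13,17]×[7,9], reject
4. q=(32,13) nearest=2 d=23 new=(13,8) → blocked by [13,17]×[7,9], reject
5. q=(17,10) nearest=2 d=8 new=(13,8) → blocked by [13,17]×[7,9], reject
6. q=(10,14) nearest=1 d=9 new=(9,9) → add node 3 parent=1 cost=8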